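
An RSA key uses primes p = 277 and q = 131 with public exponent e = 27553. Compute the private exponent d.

14857

φ(n) = (p−1)(q−1) = 276·130 = 35880.
Need d with 27553·d ≡ 1 (mod 35880). Apply the extended Euclidean algorithm:
35880 = 1×27553 + 8327
27553 = 3×8327 + 2572
8327 = 3×2572 + 611
2572 = 4×611 + 128
611 = 4×128 + 99
128 = 1×99 + 29
99 = 3×29 + 12
29 = 2×12 + 5
12 = 2×5 + 2
5 = 2×2 + 1
2 = 2×1 + 0
Back-substitute:
1 = 5 − 2·2
1 = −2·12 + 5·5
1 = 5·29 − 12·12
1 = −12·99 + 41·29
1 = 41·128 − 53·99
1 = −53·611 + 253·128
1 = 253·2572 − 1065·611
1 = −1065·8327 + 3448·2572
1 = 3448·27553 − 11409·8327
1 = −11409·35880 + 14857·27553
So 27553·14857 ≡ 1 (mod 35880), hence d = 14857.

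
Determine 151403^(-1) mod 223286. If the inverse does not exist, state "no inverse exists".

Euclidean algorithm on 223286, 151403:
223286 = 1·151403 + 71883
151403 = 2·71883 + 7637
71883 = 9·7637 + 3150
7637 = 2·3150 + 1337
3150 = 2·1337 + 476
1337 = 2·476 + 385
476 = 1·385 + 91
385 = 4·91 + 21
91 = 4·21 + 7
21 = 3·7 + 0
The gcd is 7, not 1, hence no inverse exists.

no inverse exists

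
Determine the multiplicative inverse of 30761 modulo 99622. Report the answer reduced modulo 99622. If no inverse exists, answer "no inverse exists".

80903

Extended Euclidean algorithm:
99622 = 3*30761 + 7339
30761 = 4*7339 + 1405
7339 = 5*1405 + 314
1405 = 4*314 + 149
314 = 2*149 + 16
149 = 9*16 + 5
16 = 3*5 + 1
5 = 5*1 + 0
gcd = 1, so the inverse exists. Back-substitute:
1 = 16 − 3·5
1 = −3·149 + 28·16
1 = 28·314 − 59·149
1 = −59·1405 + 264·314
1 = 264·7339 − 1379·1405
1 = −1379·30761 + 5780·7339
1 = 5780·99622 − 18719·30761
Hence 30761⁻¹ ≡ -18719 ≡ 80903 (mod 99622).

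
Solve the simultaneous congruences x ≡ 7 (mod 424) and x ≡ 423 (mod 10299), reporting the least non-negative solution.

Write x = 7 + 424·k. Then 424·k ≡ 423 − 7 ≡ 416 (mod 10299).
Need 424⁻¹ mod 10299. Extended Euclid on (10299, 424):
10299 = 24×424 + 123
424 = 3×123 + 55
123 = 2×55 + 13
55 = 4×13 + 3
13 = 4×3 + 1
3 = 3×1 + 0
Back-substitute:
1 = 13 − 4·3
1 = −4·55 + 17·13
1 = 17·123 − 38·55
1 = −38·424 + 131·123
1 = 131·10299 − 3182·424
424⁻¹ ≡ 7117 (mod 10299), so k ≡ 7117·416 ≡ 4859 (mod 10299).
x = 7 + 424·4859 = 2060223.

2060223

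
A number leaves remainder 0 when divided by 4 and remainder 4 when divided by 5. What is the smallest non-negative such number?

4

Write x = 0 + 4·k. Then 4·k ≡ 4 − 0 ≡ 4 (mod 5).
Need 4⁻¹ mod 5. Extended Euclid on (5, 4):
5 = 1·4 + 1
4 = 4·1 + 0
Back-substitute:
1 = 5 − 4
4⁻¹ ≡ 4 (mod 5), so k ≡ 4·4 ≡ 1 (mod 5).
x = 0 + 4·1 = 4.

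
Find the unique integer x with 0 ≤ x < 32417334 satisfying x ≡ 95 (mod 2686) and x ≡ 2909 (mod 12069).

Write x = 95 + 2686·k. Then 2686·k ≡ 2909 − 95 ≡ 2814 (mod 12069).
Need 2686⁻¹ mod 12069. Extended Euclid on (12069, 2686):
12069 = 4*2686 + 1325
2686 = 2*1325 + 36
1325 = 36*36 + 29
36 = 1*29 + 7
29 = 4*7 + 1
7 = 7*1 + 0
Back-substitute:
1 = 29 − 4·7
1 = −4·36 + 5·29
1 = 5·1325 − 184·36
1 = −184·2686 + 373·1325
1 = 373·12069 − 1676·2686
2686⁻¹ ≡ 10393 (mod 12069), so k ≡ 10393·2814 ≡ 2715 (mod 12069).
x = 95 + 2686·2715 = 7292585.

7292585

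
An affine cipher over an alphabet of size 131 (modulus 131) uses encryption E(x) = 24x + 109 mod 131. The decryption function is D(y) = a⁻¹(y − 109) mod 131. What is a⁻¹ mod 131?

71

gcd(131, 24) by repeated division:
131 = 5×24 + 11
24 = 2×11 + 2
11 = 5×2 + 1
2 = 2×1 + 0
The gcd is 1. Working backward:
1 = 11 − 5·2
1 = −5·24 + 11·11
1 = 11·131 − 60·24
So 24·(-60) ≡ 1 (mod 131), and -60 ≡ 71 (mod 131).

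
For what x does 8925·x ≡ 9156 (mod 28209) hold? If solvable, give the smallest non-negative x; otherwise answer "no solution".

First find gcd(8925, 28209):
28209 = 3*8925 + 1434
8925 = 6*1434 + 321
1434 = 4*321 + 150
321 = 2*150 + 21
150 = 7*21 + 3
21 = 7*3 + 0
gcd = 3 and 3 | 9156, so solutions exist. Divide through by 3: 2975x ≡ 3052 (mod 9403).
Now find 2975⁻¹ mod 9403:
9403 = 3·2975 + 478
2975 = 6·478 + 107
478 = 4·107 + 50
107 = 2·50 + 7
50 = 7·7 + 1
7 = 7·1 + 0
Back-substitute:
1 = 50 − 7·7
1 = −7·107 + 15·50
1 = 15·478 − 67·107
1 = −67·2975 + 417·478
1 = 417·9403 − 1318·2975
So 2975·(-1318) ≡ 1 (mod 9403), i.e. 2975⁻¹ ≡ 8085.
Then x ≡ 8085·3052 ≡ 1948 (mod 9403); the smallest non-negative solution is x = 1948.

1948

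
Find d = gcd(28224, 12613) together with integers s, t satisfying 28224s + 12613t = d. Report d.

1

Apply Euclid's algorithm to 28224 and 12613:
28224 = 2·12613 + 2998
12613 = 4·2998 + 621
2998 = 4·621 + 514
621 = 1·514 + 107
514 = 4·107 + 86
107 = 1·86 + 21
86 = 4·21 + 2
21 = 10·2 + 1
2 = 2·1 + 0
gcd(28224, 12613) = 1.
Back-substituting:
1 = 21 − 10·2
1 = −10·86 + 41·21
1 = 41·107 − 51·86
1 = −51·514 + 245·107
1 = 245·621 − 296·514
1 = −296·2998 + 1429·621
1 = 1429·12613 − 6012·2998
1 = −6012·28224 + 13453·12613
So 1 = (-6012)·28224 + (13453)·12613.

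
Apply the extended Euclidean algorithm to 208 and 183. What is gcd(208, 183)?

1

Repeated division:
208 = 1×183 + 25
183 = 7×25 + 8
25 = 3×8 + 1
8 = 8×1 + 0
gcd(208, 183) = 1.
Working backward:
1 = 25 − 3·8
1 = −3·183 + 22·25
1 = 22·208 − 25·183
So 1 = (22)·208 + (-25)·183.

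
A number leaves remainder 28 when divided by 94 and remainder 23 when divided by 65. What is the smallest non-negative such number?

1908

Write x = 28 + 94·k. Then 94·k ≡ 23 − 28 ≡ 60 (mod 65).
Need 94⁻¹ mod 65. Extended Euclid on (65, 29):
65 = 2*29 + 7
29 = 4*7 + 1
7 = 7*1 + 0
Back-substitute:
1 = 29 − 4·7
1 = −4·65 + 9·29
94⁻¹ ≡ 9 (mod 65), so k ≡ 9·60 ≡ 20 (mod 65).
x = 28 + 94·20 = 1908.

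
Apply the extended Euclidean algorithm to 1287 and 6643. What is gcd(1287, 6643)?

Apply Euclid's algorithm to 6643 and 1287:
6643 = 5·1287 + 208
1287 = 6·208 + 39
208 = 5·39 + 13
39 = 3·13 + 0
gcd(1287, 6643) = 13.
Express as a combination:
13 = 208 − 5·39
13 = −5·1287 + 31·208
13 = 31·6643 − 160·1287
So 13 = (31)·6643 + (-160)·1287.

13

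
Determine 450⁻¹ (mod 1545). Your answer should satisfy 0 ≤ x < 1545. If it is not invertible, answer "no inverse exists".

no inverse exists

Compute gcd(450, 1545):
1545 = 3×450 + 195
450 = 2×195 + 60
195 = 3×60 + 15
60 = 4×15 + 0
The gcd is 15, not 1, hence no inverse exists.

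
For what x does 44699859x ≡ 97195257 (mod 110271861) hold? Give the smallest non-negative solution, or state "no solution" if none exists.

First find gcd(44699859, 110271861):
110271861 = 2·44699859 + 20872143
44699859 = 2·20872143 + 2955573
20872143 = 7·2955573 + 183132
2955573 = 16·183132 + 25461
183132 = 7·25461 + 4905
25461 = 5·4905 + 936
4905 = 5·936 + 225
936 = 4·225 + 36
225 = 6·36 + 9
36 = 4·9 + 0
gcd = 9 and 9 | 97195257, so solutions exist. Divide through by 9: 4966651x ≡ 10799473 (mod 12252429).
Now find 4966651⁻¹ mod 12252429:
12252429 = 2×4966651 + 2319127
4966651 = 2×2319127 + 328397
2319127 = 7×328397 + 20348
328397 = 16×20348 + 2829
20348 = 7×2829 + 545
2829 = 5×545 + 104
545 = 5×104 + 25
104 = 4×25 + 4
25 = 6×4 + 1
4 = 4×1 + 0
Back-substitute:
1 = 25 − 6·4
1 = −6·104 + 25·25
1 = 25·545 − 131·104
1 = −131·2829 + 680·545
1 = 680·20348 − 4891·2829
1 = −4891·328397 + 78936·20348
1 = 78936·2319127 − 557443·328397
1 = −557443·4966651 + 1193822·2319127
1 = 1193822·12252429 − 2945087·4966651
So 4966651·(-2945087) ≡ 1 (mod 12252429), i.e. 4966651⁻¹ ≡ 9307342.
Then x ≡ 9307342·10799473 ≡ 6765925 (mod 12252429); the smallest non-negative solution is x = 6765925.

6765925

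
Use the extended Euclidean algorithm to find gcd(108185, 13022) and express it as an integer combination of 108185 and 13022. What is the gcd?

1

Apply Euclid's algorithm to 108185 and 13022:
108185 = 8×13022 + 4009
13022 = 3×4009 + 995
4009 = 4×995 + 29
995 = 34×29 + 9
29 = 3×9 + 2
9 = 4×2 + 1
2 = 2×1 + 0
gcd(108185, 13022) = 1.
Express as a combination:
1 = 9 − 4·2
1 = −4·29 + 13·9
1 = 13·995 − 446·29
1 = −446·4009 + 1797·995
1 = 1797·13022 − 5837·4009
1 = −5837·108185 + 48493·13022
So 1 = (-5837)·108185 + (48493)·13022.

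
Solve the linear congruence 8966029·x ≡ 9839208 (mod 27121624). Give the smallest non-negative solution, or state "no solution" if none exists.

First find gcd(8966029, 27121624):
27121624 = 3×8966029 + 223537
8966029 = 40×223537 + 24549
223537 = 9×24549 + 2596
24549 = 9×2596 + 1185
2596 = 2×1185 + 226
1185 = 5×226 + 55
226 = 4×55 + 6
55 = 9×6 + 1
6 = 6×1 + 0
gcd = 1, so a unique solution mod 27121624 exists.
Back-substitute for the Bézout coefficients:
1 = 55 − 9·6
1 = −9·226 + 37·55
1 = 37·1185 − 194·226
1 = −194·2596 + 425·1185
1 = 425·24549 − 4019·2596
1 = −4019·223537 + 36596·24549
1 = 36596·8966029 − 1467859·223537
1 = −1467859·27121624 + 4440173·8966029
So 8966029·(4440173) ≡ 1 (mod 27121624), giving 8966029⁻¹ ≡ 4440173.
x ≡ 8966029⁻¹·9839208 ≡ 4440173·9839208 ≡ 2547544 (mod 27121624).

2547544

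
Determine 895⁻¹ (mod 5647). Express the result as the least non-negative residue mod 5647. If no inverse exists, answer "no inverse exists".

265

Extended Euclidean algorithm:
5647 = 6×895 + 277
895 = 3×277 + 64
277 = 4×64 + 21
64 = 3×21 + 1
21 = 21×1 + 0
Since gcd(895, 5647) = 1, back-substitute to write 1 as a combination:
1 = 64 − 3·21
1 = −3·277 + 13·64
1 = 13·895 − 42·277
1 = −42·5647 + 265·895
So 895·265 ≡ 1 (mod 5647).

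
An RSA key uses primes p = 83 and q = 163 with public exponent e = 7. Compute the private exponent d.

φ(n) = (p−1)(q−1) = 82·162 = 13284.
Need d with 7·d ≡ 1 (mod 13284). Apply the extended Euclidean algorithm:
13284 = 1897*7 + 5
7 = 1*5 + 2
5 = 2*2 + 1
2 = 2*1 + 0
Back-substitute:
1 = 5 − 2·2
1 = −2·7 + 3·5
1 = 3·13284 − 5693·7
So 7·(-5693) ≡ 1 (mod 13284), hence d ≡ -5693 ≡ 7591 (mod 13284).

7591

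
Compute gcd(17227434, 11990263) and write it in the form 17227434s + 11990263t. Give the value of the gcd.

Repeated division:
17227434 = 1×11990263 + 5237171
11990263 = 2×5237171 + 1515921
5237171 = 3×1515921 + 689408
1515921 = 2×689408 + 137105
689408 = 5×137105 + 3883
137105 = 35×3883 + 1200
3883 = 3×1200 + 283
1200 = 4×283 + 68
283 = 4×68 + 11
68 = 6×11 + 2
11 = 5×2 + 1
2 = 2×1 + 0
gcd(17227434, 11990263) = 1.
Working backward:
1 = 11 − 5·2
1 = −5·68 + 31·11
1 = 31·283 − 129·68
1 = −129·1200 + 547·283
1 = 547·3883 − 1770·1200
1 = −1770·137105 + 62497·3883
1 = 62497·689408 − 314255·137105
1 = −314255·1515921 + 691007·689408
1 = 691007·5237171 − 2387276·1515921
1 = −2387276·11990263 + 5465559·5237171
1 = 5465559·17227434 − 7852835·11990263
So 1 = (5465559)·17227434 + (-7852835)·11990263.

1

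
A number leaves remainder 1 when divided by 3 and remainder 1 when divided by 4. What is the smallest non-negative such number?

Write x = 1 + 3·k. Then 3·k ≡ 1 − 1 ≡ 0 (mod 4).
Need 3⁻¹ mod 4. Extended Euclid on (4, 3):
4 = 1·3 + 1
3 = 3·1 + 0
Back-substitute:
1 = 4 − 3
3⁻¹ ≡ 3 (mod 4), so k ≡ 3·0 ≡ 0 (mod 4).
x = 1 + 3·0 = 1.

1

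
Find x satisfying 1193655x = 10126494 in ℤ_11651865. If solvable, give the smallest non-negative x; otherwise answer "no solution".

no solution

gcd(1193655, 11651865):
11651865 = 9·1193655 + 908970
1193655 = 1·908970 + 284685
908970 = 3·284685 + 54915
284685 = 5·54915 + 10110
54915 = 5·10110 + 4365
10110 = 2·4365 + 1380
4365 = 3·1380 + 225
1380 = 6·225 + 30
225 = 7·30 + 15
30 = 2·15 + 0
gcd = 15, but 15 ∤ 10126494, so the congruence has no solution.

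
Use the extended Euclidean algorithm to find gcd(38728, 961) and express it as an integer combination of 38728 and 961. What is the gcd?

1

Repeated division:
38728 = 40*961 + 288
961 = 3*288 + 97
288 = 2*97 + 94
97 = 1*94 + 3
94 = 31*3 + 1
3 = 3*1 + 0
gcd(38728, 961) = 1.
Back-substituting:
1 = 94 − 31·3
1 = −31·97 + 32·94
1 = 32·288 − 95·97
1 = −95·961 + 317·288
1 = 317·38728 − 12775·961
So 1 = (317)·38728 + (-12775)·961.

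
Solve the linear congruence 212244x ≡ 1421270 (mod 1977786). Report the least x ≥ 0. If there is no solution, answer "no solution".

gcd(212244, 1977786):
1977786 = 9*212244 + 67590
212244 = 3*67590 + 9474
67590 = 7*9474 + 1272
9474 = 7*1272 + 570
1272 = 2*570 + 132
570 = 4*132 + 42
132 = 3*42 + 6
42 = 7*6 + 0
gcd = 6, but 6 ∤ 1421270, so the congruence has no solution.

no solution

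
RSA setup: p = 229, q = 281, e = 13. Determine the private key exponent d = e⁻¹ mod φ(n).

φ(n) = (p−1)(q−1) = 228·280 = 63840.
Need d with 13·d ≡ 1 (mod 63840). Apply the extended Euclidean algorithm:
63840 = 4910*13 + 10
13 = 1*10 + 3
10 = 3*3 + 1
3 = 3*1 + 0
Back-substitute:
1 = 10 − 3·3
1 = −3·13 + 4·10
1 = 4·63840 − 19643·13
So 13·(-19643) ≡ 1 (mod 63840), hence d ≡ -19643 ≡ 44197 (mod 63840).

44197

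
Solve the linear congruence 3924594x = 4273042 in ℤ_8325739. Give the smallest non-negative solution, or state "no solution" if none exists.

5861304

First find gcd(3924594, 8325739):
8325739 = 2·3924594 + 476551
3924594 = 8·476551 + 112186
476551 = 4·112186 + 27807
112186 = 4·27807 + 958
27807 = 29·958 + 25
958 = 38·25 + 8
25 = 3·8 + 1
8 = 8·1 + 0
gcd = 1, so a unique solution mod 8325739 exists.
Back-substitute for the Bézout coefficients:
1 = 25 − 3·8
1 = −3·958 + 115·25
1 = 115·27807 − 3338·958
1 = −3338·112186 + 13467·27807
1 = 13467·476551 − 57206·112186
1 = −57206·3924594 + 471115·476551
1 = 471115·8325739 − 999436·3924594
So 3924594·(-999436) ≡ 1 (mod 8325739), giving 3924594⁻¹ ≡ 7326303.
x ≡ 3924594⁻¹·4273042 ≡ 7326303·4273042 ≡ 5861304 (mod 8325739).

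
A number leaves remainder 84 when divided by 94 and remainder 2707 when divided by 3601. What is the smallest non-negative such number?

Write x = 84 + 94·k. Then 94·k ≡ 2707 − 84 ≡ 2623 (mod 3601).
Need 94⁻¹ mod 3601. Extended Euclid on (3601, 94):
3601 = 38*94 + 29
94 = 3*29 + 7
29 = 4*7 + 1
7 = 7*1 + 0
Back-substitute:
1 = 29 − 4·7
1 = −4·94 + 13·29
1 = 13·3601 − 498·94
94⁻¹ ≡ 3103 (mod 3601), so k ≡ 3103·2623 ≡ 909 (mod 3601).
x = 84 + 94·909 = 85530.

85530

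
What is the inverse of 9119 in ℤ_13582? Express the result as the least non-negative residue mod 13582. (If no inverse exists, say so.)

563

Run Euclid on (13582, 9119):
13582 = 1*9119 + 4463
9119 = 2*4463 + 193
4463 = 23*193 + 24
193 = 8*24 + 1
24 = 24*1 + 0
The gcd is 1. Working backward:
1 = 193 − 8·24
1 = −8·4463 + 185·193
1 = 185·9119 − 378·4463
1 = −378·13582 + 563·9119
So 9119·563 ≡ 1 (mod 13582).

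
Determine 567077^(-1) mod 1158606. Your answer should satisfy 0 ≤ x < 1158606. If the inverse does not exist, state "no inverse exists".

gcd(1158606, 567077) by repeated division:
1158606 = 2*567077 + 24452
567077 = 23*24452 + 4681
24452 = 5*4681 + 1047
4681 = 4*1047 + 493
1047 = 2*493 + 61
493 = 8*61 + 5
61 = 12*5 + 1
5 = 5*1 + 0
Since gcd(567077, 1158606) = 1, back-substitute to write 1 as a combination:
1 = 61 − 12·5
1 = −12·493 + 97·61
1 = 97·1047 − 206·493
1 = −206·4681 + 921·1047
1 = 921·24452 − 4811·4681
1 = −4811·567077 + 111574·24452
1 = 111574·1158606 − 227959·567077
So 567077·(-227959) ≡ 1 (mod 1158606), and -227959 ≡ 930647 (mod 1158606).

930647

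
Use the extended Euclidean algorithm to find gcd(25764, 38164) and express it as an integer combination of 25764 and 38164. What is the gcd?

Apply Euclid's algorithm to 38164 and 25764:
38164 = 1·25764 + 12400
25764 = 2·12400 + 964
12400 = 12·964 + 832
964 = 1·832 + 132
832 = 6·132 + 40
132 = 3·40 + 12
40 = 3·12 + 4
12 = 3·4 + 0
gcd(25764, 38164) = 4.
Express as a combination:
4 = 40 − 3·12
4 = −3·132 + 10·40
4 = 10·832 − 63·132
4 = −63·964 + 73·832
4 = 73·12400 − 939·964
4 = −939·25764 + 1951·12400
4 = 1951·38164 − 2890·25764
So 4 = (1951)·38164 + (-2890)·25764.

4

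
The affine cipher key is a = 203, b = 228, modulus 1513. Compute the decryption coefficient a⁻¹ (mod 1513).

1036

Extended Euclidean algorithm:
1513 = 7·203 + 92
203 = 2·92 + 19
92 = 4·19 + 16
19 = 1·16 + 3
16 = 5·3 + 1
3 = 3·1 + 0
Since gcd(203, 1513) = 1, back-substitute to write 1 as a combination:
1 = 16 − 5·3
1 = −5·19 + 6·16
1 = 6·92 − 29·19
1 = −29·203 + 64·92
1 = 64·1513 − 477·203
Thus 203·(-477) ≡ 1 (mod 1513); reducing, -477 mod 1513 = 1036.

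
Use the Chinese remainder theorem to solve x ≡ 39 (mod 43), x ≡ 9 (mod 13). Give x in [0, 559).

555

Write x = 39 + 43·k. Then 43·k ≡ 9 − 39 ≡ 9 (mod 13).
Need 43⁻¹ mod 13. Extended Euclid on (13, 4):
13 = 3*4 + 1
4 = 4*1 + 0
Back-substitute:
1 = 13 − 3·4
43⁻¹ ≡ 10 (mod 13), so k ≡ 10·9 ≡ 12 (mod 13).
x = 39 + 43·12 = 555.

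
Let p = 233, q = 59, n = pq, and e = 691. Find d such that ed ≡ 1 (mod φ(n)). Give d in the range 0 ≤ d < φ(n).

11275

φ(n) = (p−1)(q−1) = 232·58 = 13456.
Need d with 691·d ≡ 1 (mod 13456). Apply the extended Euclidean algorithm:
13456 = 19*691 + 327
691 = 2*327 + 37
327 = 8*37 + 31
37 = 1*31 + 6
31 = 5*6 + 1
6 = 6*1 + 0
Back-substitute:
1 = 31 − 5·6
1 = −5·37 + 6·31
1 = 6·327 − 53·37
1 = −53·691 + 112·327
1 = 112·13456 − 2181·691
So 691·(-2181) ≡ 1 (mod 13456), hence d ≡ -2181 ≡ 11275 (mod 13456).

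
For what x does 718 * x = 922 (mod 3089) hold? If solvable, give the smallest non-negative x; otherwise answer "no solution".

First find gcd(718, 3089):
3089 = 4·718 + 217
718 = 3·217 + 67
217 = 3·67 + 16
67 = 4·16 + 3
16 = 5·3 + 1
3 = 3·1 + 0
gcd = 1, so a unique solution mod 3089 exists.
Back-substitute for the Bézout coefficients:
1 = 16 − 5·3
1 = −5·67 + 21·16
1 = 21·217 − 68·67
1 = −68·718 + 225·217
1 = 225·3089 − 968·718
So 718·(-968) ≡ 1 (mod 3089), giving 718⁻¹ ≡ 2121.
x ≡ 718⁻¹·922 ≡ 2121·922 ≡ 225 (mod 3089).

225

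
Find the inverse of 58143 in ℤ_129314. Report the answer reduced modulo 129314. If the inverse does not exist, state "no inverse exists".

Extended Euclidean algorithm:
129314 = 2*58143 + 13028
58143 = 4*13028 + 6031
13028 = 2*6031 + 966
6031 = 6*966 + 235
966 = 4*235 + 26
235 = 9*26 + 1
26 = 26*1 + 0
Since gcd(58143, 129314) = 1, back-substitute to write 1 as a combination:
1 = 235 − 9·26
1 = −9·966 + 37·235
1 = 37·6031 − 231·966
1 = −231·13028 + 499·6031
1 = 499·58143 − 2227·13028
1 = −2227·129314 + 4953·58143
So 58143·4953 ≡ 1 (mod 129314).

4953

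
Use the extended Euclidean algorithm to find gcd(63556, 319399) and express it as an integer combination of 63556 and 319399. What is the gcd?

Repeated division:
319399 = 5×63556 + 1619
63556 = 39×1619 + 415
1619 = 3×415 + 374
415 = 1×374 + 41
374 = 9×41 + 5
41 = 8×5 + 1
5 = 5×1 + 0
gcd(63556, 319399) = 1.
Working backward:
1 = 41 − 8·5
1 = −8·374 + 73·41
1 = 73·415 − 81·374
1 = −81·1619 + 316·415
1 = 316·63556 − 12405·1619
1 = −12405·319399 + 62341·63556
So 1 = (-12405)·319399 + (62341)·63556.

1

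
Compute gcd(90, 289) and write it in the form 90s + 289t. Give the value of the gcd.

Apply Euclid's algorithm to 289 and 90:
289 = 3×90 + 19
90 = 4×19 + 14
19 = 1×14 + 5
14 = 2×5 + 4
5 = 1×4 + 1
4 = 4×1 + 0
gcd(90, 289) = 1.
Express as a combination:
1 = 5 − 4
1 = −14 + 3·5
1 = 3·19 − 4·14
1 = −4·90 + 19·19
1 = 19·289 − 61·90
So 1 = (19)·289 + (-61)·90.

1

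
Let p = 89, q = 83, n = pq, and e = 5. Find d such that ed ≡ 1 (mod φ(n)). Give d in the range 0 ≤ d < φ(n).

5773

φ(n) = (p−1)(q−1) = 88·82 = 7216.
Need d with 5·d ≡ 1 (mod 7216). Apply the extended Euclidean algorithm:
7216 = 1443*5 + 1
5 = 5*1 + 0
Back-substitute:
1 = 7216 − 1443·5
So 5·(-1443) ≡ 1 (mod 7216), hence d ≡ -1443 ≡ 5773 (mod 7216).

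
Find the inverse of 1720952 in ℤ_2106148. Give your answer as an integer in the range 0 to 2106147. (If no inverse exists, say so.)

Euclidean algorithm on 2106148, 1720952:
2106148 = 1×1720952 + 385196
1720952 = 4×385196 + 180168
385196 = 2×180168 + 24860
180168 = 7×24860 + 6148
24860 = 4×6148 + 268
6148 = 22×268 + 252
268 = 1×252 + 16
252 = 15×16 + 12
16 = 1×12 + 4
12 = 3×4 + 0
The gcd is 4, not 1, hence no inverse exists.

no inverse exists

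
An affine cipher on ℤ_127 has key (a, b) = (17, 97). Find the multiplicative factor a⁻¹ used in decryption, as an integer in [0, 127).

15

Extended Euclidean algorithm:
127 = 7×17 + 8
17 = 2×8 + 1
8 = 8×1 + 0
gcd = 1, so the inverse exists. Back-substitute:
1 = 17 − 2·8
1 = −2·127 + 15·17
So 17·15 ≡ 1 (mod 127).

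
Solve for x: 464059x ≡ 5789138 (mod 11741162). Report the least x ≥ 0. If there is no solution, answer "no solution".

808734

First find gcd(464059, 11741162):
11741162 = 25·464059 + 139687
464059 = 3·139687 + 44998
139687 = 3·44998 + 4693
44998 = 9·4693 + 2761
4693 = 1·2761 + 1932
2761 = 1·1932 + 829
1932 = 2·829 + 274
829 = 3·274 + 7
274 = 39·7 + 1
7 = 7·1 + 0
gcd = 1, so a unique solution mod 11741162 exists.
Back-substitute for the Bézout coefficients:
1 = 274 − 39·7
1 = −39·829 + 118·274
1 = 118·1932 − 275·829
1 = −275·2761 + 393·1932
1 = 393·4693 − 668·2761
1 = −668·44998 + 6405·4693
1 = 6405·139687 − 19883·44998
1 = −19883·464059 + 66054·139687
1 = 66054·11741162 − 1671233·464059
So 464059·(-1671233) ≡ 1 (mod 11741162), giving 464059⁻¹ ≡ 10069929.
x ≡ 464059⁻¹·5789138 ≡ 10069929·5789138 ≡ 808734 (mod 11741162).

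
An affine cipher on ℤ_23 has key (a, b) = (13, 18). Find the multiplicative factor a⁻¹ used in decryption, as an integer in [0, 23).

gcd(23, 13) by repeated division:
23 = 1×13 + 10
13 = 1×10 + 3
10 = 3×3 + 1
3 = 3×1 + 0
The gcd is 1. Working backward:
1 = 10 − 3·3
1 = −3·13 + 4·10
1 = 4·23 − 7·13
Thus 13·(-7) ≡ 1 (mod 23); reducing, -7 mod 23 = 16.

16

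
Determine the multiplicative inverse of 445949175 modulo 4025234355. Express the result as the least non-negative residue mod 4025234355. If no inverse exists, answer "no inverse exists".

no inverse exists

Compute gcd(445949175, 4025234355):
4025234355 = 9·445949175 + 11691780
445949175 = 38·11691780 + 1661535
11691780 = 7·1661535 + 61035
1661535 = 27·61035 + 13590
61035 = 4·13590 + 6675
13590 = 2·6675 + 240
6675 = 27·240 + 195
240 = 1·195 + 45
195 = 4·45 + 15
45 = 3·15 + 0
The gcd is 15, not 1, hence no inverse exists.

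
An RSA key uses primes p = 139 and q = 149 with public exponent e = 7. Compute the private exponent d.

φ(n) = (p−1)(q−1) = 138·148 = 20424.
Need d with 7·d ≡ 1 (mod 20424). Apply the extended Euclidean algorithm:
20424 = 2917*7 + 5
7 = 1*5 + 2
5 = 2*2 + 1
2 = 2*1 + 0
Back-substitute:
1 = 5 − 2·2
1 = −2·7 + 3·5
1 = 3·20424 − 8753·7
So 7·(-8753) ≡ 1 (mod 20424), hence d ≡ -8753 ≡ 11671 (mod 20424).

11671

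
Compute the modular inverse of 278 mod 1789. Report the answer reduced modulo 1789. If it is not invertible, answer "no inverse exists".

547

Apply the Euclidean algorithm to 1789 and 278:
1789 = 6*278 + 121
278 = 2*121 + 36
121 = 3*36 + 13
36 = 2*13 + 10
13 = 1*10 + 3
10 = 3*3 + 1
3 = 3*1 + 0
The gcd is 1. Working backward:
1 = 10 − 3·3
1 = −3·13 + 4·10
1 = 4·36 − 11·13
1 = −11·121 + 37·36
1 = 37·278 − 85·121
1 = −85·1789 + 547·278
So 278·547 ≡ 1 (mod 1789).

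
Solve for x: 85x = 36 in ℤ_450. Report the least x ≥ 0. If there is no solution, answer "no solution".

no solution

gcd(85, 450):
450 = 5·85 + 25
85 = 3·25 + 10
25 = 2·10 + 5
10 = 2·5 + 0
gcd = 5, but 5 ∤ 36, so the congruence has no solution.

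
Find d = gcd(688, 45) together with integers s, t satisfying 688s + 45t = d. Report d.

Euclidean algorithm:
688 = 15·45 + 13
45 = 3·13 + 6
13 = 2·6 + 1
6 = 6·1 + 0
gcd(688, 45) = 1.
Working backward:
1 = 13 − 2·6
1 = −2·45 + 7·13
1 = 7·688 − 107·45
So 1 = (7)·688 + (-107)·45.

1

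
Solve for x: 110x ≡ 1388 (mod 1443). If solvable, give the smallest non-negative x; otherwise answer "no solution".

First find gcd(110, 1443):
1443 = 13×110 + 13
110 = 8×13 + 6
13 = 2×6 + 1
6 = 6×1 + 0
gcd = 1, so a unique solution mod 1443 exists.
Back-substitute for the Bézout coefficients:
1 = 13 − 2·6
1 = −2·110 + 17·13
1 = 17·1443 − 223·110
So 110·(-223) ≡ 1 (mod 1443), giving 110⁻¹ ≡ 1220.
x ≡ 110⁻¹·1388 ≡ 1220·1388 ≡ 721 (mod 1443).

721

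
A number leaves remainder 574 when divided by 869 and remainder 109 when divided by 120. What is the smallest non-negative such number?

Write x = 574 + 869·k. Then 869·k ≡ 109 − 574 ≡ 15 (mod 120).
Need 869⁻¹ mod 120. Extended Euclid on (120, 29):
120 = 4×29 + 4
29 = 7×4 + 1
4 = 4×1 + 0
Back-substitute:
1 = 29 − 7·4
1 = −7·120 + 29·29
869⁻¹ ≡ 29 (mod 120), so k ≡ 29·15 ≡ 75 (mod 120).
x = 574 + 869·75 = 65749.

65749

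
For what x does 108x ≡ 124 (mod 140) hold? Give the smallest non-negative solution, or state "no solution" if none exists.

18

First find gcd(108, 140):
140 = 1*108 + 32
108 = 3*32 + 12
32 = 2*12 + 8
12 = 1*8 + 4
8 = 2*4 + 0
gcd = 4 and 4 | 124, so solutions exist. Divide through by 4: 27x ≡ 31 (mod 35).
Now find 27⁻¹ mod 35:
35 = 1*27 + 8
27 = 3*8 + 3
8 = 2*3 + 2
3 = 1*2 + 1
2 = 2*1 + 0
Back-substitute:
1 = 3 − 2
1 = −8 + 3·3
1 = 3·27 − 10·8
1 = −10·35 + 13·27
So 27⁻¹ ≡ 13 (mod 35).
Then x ≡ 13·31 ≡ 18 (mod 35); the smallest non-negative solution is x = 18.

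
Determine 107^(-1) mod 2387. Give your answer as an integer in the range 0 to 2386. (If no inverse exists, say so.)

2097

Extended Euclidean algorithm:
2387 = 22×107 + 33
107 = 3×33 + 8
33 = 4×8 + 1
8 = 8×1 + 0
gcd = 1, so the inverse exists. Back-substitute:
1 = 33 − 4·8
1 = −4·107 + 13·33
1 = 13·2387 − 290·107
So 107·(-290) ≡ 1 (mod 2387), and -290 ≡ 2097 (mod 2387).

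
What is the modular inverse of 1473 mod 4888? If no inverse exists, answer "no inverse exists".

gcd(4888, 1473) by repeated division:
4888 = 3*1473 + 469
1473 = 3*469 + 66
469 = 7*66 + 7
66 = 9*7 + 3
7 = 2*3 + 1
3 = 3*1 + 0
gcd = 1, so the inverse exists. Back-substitute:
1 = 7 − 2·3
1 = −2·66 + 19·7
1 = 19·469 − 135·66
1 = −135·1473 + 424·469
1 = 424·4888 − 1407·1473
Hence 1473⁻¹ ≡ -1407 ≡ 3481 (mod 4888).

3481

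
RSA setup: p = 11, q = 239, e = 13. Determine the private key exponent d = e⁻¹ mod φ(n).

φ(n) = (p−1)(q−1) = 10·238 = 2380.
Need d with 13·d ≡ 1 (mod 2380). Apply the extended Euclidean algorithm:
2380 = 183*13 + 1
13 = 13*1 + 0
Back-substitute:
1 = 2380 − 183·13
So 13·(-183) ≡ 1 (mod 2380), hence d ≡ -183 ≡ 2197 (mod 2380).

2197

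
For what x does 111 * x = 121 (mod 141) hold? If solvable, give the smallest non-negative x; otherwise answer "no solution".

no solution

gcd(111, 141):
141 = 1·111 + 30
111 = 3·30 + 21
30 = 1·21 + 9
21 = 2·9 + 3
9 = 3·3 + 0
gcd = 3, but 3 ∤ 121, so the congruence has no solution.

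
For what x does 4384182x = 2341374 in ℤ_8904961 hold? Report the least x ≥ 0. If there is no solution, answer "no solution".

First find gcd(4384182, 8904961):
8904961 = 2×4384182 + 136597
4384182 = 32×136597 + 13078
136597 = 10×13078 + 5817
13078 = 2×5817 + 1444
5817 = 4×1444 + 41
1444 = 35×41 + 9
41 = 4×9 + 5
9 = 1×5 + 4
5 = 1×4 + 1
4 = 4×1 + 0
gcd = 1, so a unique solution mod 8904961 exists.
Back-substitute for the Bézout coefficients:
1 = 5 − 4
1 = −9 + 2·5
1 = 2·41 − 9·9
1 = −9·1444 + 317·41
1 = 317·5817 − 1277·1444
1 = −1277·13078 + 2871·5817
1 = 2871·136597 − 29987·13078
1 = −29987·4384182 + 962455·136597
1 = 962455·8904961 − 1954897·4384182
So 4384182·(-1954897) ≡ 1 (mod 8904961), giving 4384182⁻¹ ≡ 6950064.
x ≡ 4384182⁻¹·2341374 ≡ 6950064·2341374 ≡ 4945522 (mod 8904961).

4945522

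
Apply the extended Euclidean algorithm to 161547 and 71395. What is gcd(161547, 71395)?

Euclidean algorithm:
161547 = 2×71395 + 18757
71395 = 3×18757 + 15124
18757 = 1×15124 + 3633
15124 = 4×3633 + 592
3633 = 6×592 + 81
592 = 7×81 + 25
81 = 3×25 + 6
25 = 4×6 + 1
6 = 6×1 + 0
gcd(161547, 71395) = 1.
Back-substituting:
1 = 25 − 4·6
1 = −4·81 + 13·25
1 = 13·592 − 95·81
1 = −95·3633 + 583·592
1 = 583·15124 − 2427·3633
1 = −2427·18757 + 3010·15124
1 = 3010·71395 − 11457·18757
1 = −11457·161547 + 25924·71395
So 1 = (-11457)·161547 + (25924)·71395.

1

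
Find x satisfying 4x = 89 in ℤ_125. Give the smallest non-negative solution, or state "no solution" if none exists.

116

First find gcd(4, 125):
125 = 31*4 + 1
4 = 4*1 + 0
gcd = 1, so a unique solution mod 125 exists.
Back-substitute for the Bézout coefficients:
1 = 125 − 31·4
So 4·(-31) ≡ 1 (mod 125), giving 4⁻¹ ≡ 94.
x ≡ 4⁻¹·89 ≡ 94·89 ≡ 116 (mod 125).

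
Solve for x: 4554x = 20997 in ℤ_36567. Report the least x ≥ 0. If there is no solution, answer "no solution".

2277

First find gcd(4554, 36567):
36567 = 8·4554 + 135
4554 = 33·135 + 99
135 = 1·99 + 36
99 = 2·36 + 27
36 = 1·27 + 9
27 = 3·9 + 0
gcd = 9 and 9 | 20997, so solutions exist. Divide through by 9: 506x ≡ 2333 (mod 4063).
Now find 506⁻¹ mod 4063:
4063 = 8·506 + 15
506 = 33·15 + 11
15 = 1·11 + 4
11 = 2·4 + 3
4 = 1·3 + 1
3 = 3·1 + 0
Back-substitute:
1 = 4 − 3
1 = −11 + 3·4
1 = 3·15 − 4·11
1 = −4·506 + 135·15
1 = 135·4063 − 1084·506
So 506·(-1084) ≡ 1 (mod 4063), i.e. 506⁻¹ ≡ 2979.
Then x ≡ 2979·2333 ≡ 2277 (mod 4063); the smallest non-negative solution is x = 2277.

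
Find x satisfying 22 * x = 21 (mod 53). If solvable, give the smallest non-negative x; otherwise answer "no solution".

First find gcd(22, 53):
53 = 2×22 + 9
22 = 2×9 + 4
9 = 2×4 + 1
4 = 4×1 + 0
gcd = 1, so a unique solution mod 53 exists.
Back-substitute for the Bézout coefficients:
1 = 9 − 2·4
1 = −2·22 + 5·9
1 = 5·53 − 12·22
So 22·(-12) ≡ 1 (mod 53), giving 22⁻¹ ≡ 41.
x ≡ 22⁻¹·21 ≡ 41·21 ≡ 13 (mod 53).

13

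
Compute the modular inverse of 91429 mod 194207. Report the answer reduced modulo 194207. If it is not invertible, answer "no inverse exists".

no inverse exists

Euclidean algorithm on 194207, 91429:
194207 = 2×91429 + 11349
91429 = 8×11349 + 637
11349 = 17×637 + 520
637 = 1×520 + 117
520 = 4×117 + 52
117 = 2×52 + 13
52 = 4×13 + 0
gcd(91429, 194207) = 13 ≠ 1, so 91429 has no multiplicative inverse modulo 194207.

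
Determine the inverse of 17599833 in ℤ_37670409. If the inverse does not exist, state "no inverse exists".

Euclidean algorithm on 37670409, 17599833:
37670409 = 2×17599833 + 2470743
17599833 = 7×2470743 + 304632
2470743 = 8×304632 + 33687
304632 = 9×33687 + 1449
33687 = 23×1449 + 360
1449 = 4×360 + 9
360 = 40×9 + 0
Since gcd = 9 > 1, 17599833 is not a unit mod 37670409.

no inverse exists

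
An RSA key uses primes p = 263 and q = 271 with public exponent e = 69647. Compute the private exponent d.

2783

φ(n) = (p−1)(q−1) = 262·270 = 70740.
Need d with 69647·d ≡ 1 (mod 70740). Apply the extended Euclidean algorithm:
70740 = 1·69647 + 1093
69647 = 63·1093 + 788
1093 = 1·788 + 305
788 = 2·305 + 178
305 = 1·178 + 127
178 = 1·127 + 51
127 = 2·51 + 25
51 = 2·25 + 1
25 = 25·1 + 0
Back-substitute:
1 = 51 − 2·25
1 = −2·127 + 5·51
1 = 5·178 − 7·127
1 = −7·305 + 12·178
1 = 12·788 − 31·305
1 = −31·1093 + 43·788
1 = 43·69647 − 2740·1093
1 = −2740·70740 + 2783·69647
So 69647·2783 ≡ 1 (mod 70740), hence d = 2783.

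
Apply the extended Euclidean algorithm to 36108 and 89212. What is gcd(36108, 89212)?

Repeated division:
89212 = 2*36108 + 16996
36108 = 2*16996 + 2116
16996 = 8*2116 + 68
2116 = 31*68 + 8
68 = 8*8 + 4
8 = 2*4 + 0
gcd(36108, 89212) = 4.
Express as a combination:
4 = 68 − 8·8
4 = −8·2116 + 249·68
4 = 249·16996 − 2000·2116
4 = −2000·36108 + 4249·16996
4 = 4249·89212 − 10498·36108
So 4 = (4249)·89212 + (-10498)·36108.

4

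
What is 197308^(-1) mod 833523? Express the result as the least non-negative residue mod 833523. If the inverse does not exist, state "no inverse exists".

gcd(833523, 197308) by repeated division:
833523 = 4·197308 + 44291
197308 = 4·44291 + 20144
44291 = 2·20144 + 4003
20144 = 5·4003 + 129
4003 = 31·129 + 4
129 = 32·4 + 1
4 = 4·1 + 0
The gcd is 1. Working backward:
1 = 129 − 32·4
1 = −32·4003 + 993·129
1 = 993·20144 − 4997·4003
1 = −4997·44291 + 10987·20144
1 = 10987·197308 − 48945·44291
1 = −48945·833523 + 206767·197308
So 197308·206767 ≡ 1 (mod 833523).

206767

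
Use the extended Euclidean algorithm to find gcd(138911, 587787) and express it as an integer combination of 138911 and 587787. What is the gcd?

Repeated division:
587787 = 4·138911 + 32143
138911 = 4·32143 + 10339
32143 = 3·10339 + 1126
10339 = 9·1126 + 205
1126 = 5·205 + 101
205 = 2·101 + 3
101 = 33·3 + 2
3 = 1·2 + 1
2 = 2·1 + 0
gcd(138911, 587787) = 1.
Working backward:
1 = 3 − 2
1 = −101 + 34·3
1 = 34·205 − 69·101
1 = −69·1126 + 379·205
1 = 379·10339 − 3480·1126
1 = −3480·32143 + 10819·10339
1 = 10819·138911 − 46756·32143
1 = −46756·587787 + 197843·138911
So 1 = (-46756)·587787 + (197843)·138911.

1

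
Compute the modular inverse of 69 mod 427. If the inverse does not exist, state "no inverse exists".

Apply the Euclidean algorithm to 427 and 69:
427 = 6·69 + 13
69 = 5·13 + 4
13 = 3·4 + 1
4 = 4·1 + 0
Since gcd(69, 427) = 1, back-substitute to write 1 as a combination:
1 = 13 − 3·4
1 = −3·69 + 16·13
1 = 16·427 − 99·69
Hence 69⁻¹ ≡ -99 ≡ 328 (mod 427).

328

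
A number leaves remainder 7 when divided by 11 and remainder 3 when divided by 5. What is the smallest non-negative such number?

18

Write x = 7 + 11·k. Then 11·k ≡ 3 − 7 ≡ 1 (mod 5).
Need 11⁻¹ mod 5. Extended Euclid on (5, 1):
5 = 5·1 + 0
11⁻¹ ≡ 1 (mod 5), so k ≡ 1·1 ≡ 1 (mod 5).
x = 7 + 11·1 = 18.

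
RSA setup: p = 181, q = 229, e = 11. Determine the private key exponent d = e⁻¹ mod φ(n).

φ(n) = (p−1)(q−1) = 180·228 = 41040.
Need d with 11·d ≡ 1 (mod 41040). Apply the extended Euclidean algorithm:
41040 = 3730·11 + 10
11 = 1·10 + 1
10 = 10·1 + 0
Back-substitute:
1 = 11 − 10
1 = −41040 + 3731·11
So 11·3731 ≡ 1 (mod 41040), hence d = 3731.

3731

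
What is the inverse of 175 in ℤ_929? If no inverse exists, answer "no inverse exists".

Apply the Euclidean algorithm to 929 and 175:
929 = 5*175 + 54
175 = 3*54 + 13
54 = 4*13 + 2
13 = 6*2 + 1
2 = 2*1 + 0
Since gcd(175, 929) = 1, back-substitute to write 1 as a combination:
1 = 13 − 6·2
1 = −6·54 + 25·13
1 = 25·175 − 81·54
1 = −81·929 + 430·175
So 175·430 ≡ 1 (mod 929).

430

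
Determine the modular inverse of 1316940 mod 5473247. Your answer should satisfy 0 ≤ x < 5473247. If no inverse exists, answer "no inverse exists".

Apply the Euclidean algorithm to 5473247 and 1316940:
5473247 = 4*1316940 + 205487
1316940 = 6*205487 + 84018
205487 = 2*84018 + 37451
84018 = 2*37451 + 9116
37451 = 4*9116 + 987
9116 = 9*987 + 233
987 = 4*233 + 55
233 = 4*55 + 13
55 = 4*13 + 3
13 = 4*3 + 1
3 = 3*1 + 0
gcd = 1, so the inverse exists. Back-substitute:
1 = 13 − 4·3
1 = −4·55 + 17·13
1 = 17·233 − 72·55
1 = −72·987 + 305·233
1 = 305·9116 − 2817·987
1 = −2817·37451 + 11573·9116
1 = 11573·84018 − 25963·37451
1 = −25963·205487 + 63499·84018
1 = 63499·1316940 − 406957·205487
1 = −406957·5473247 + 1691327·1316940
So 1316940·1691327 ≡ 1 (mod 5473247).

1691327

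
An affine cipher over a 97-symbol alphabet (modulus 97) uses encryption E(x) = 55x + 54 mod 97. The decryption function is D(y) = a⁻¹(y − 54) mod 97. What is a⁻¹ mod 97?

30

Apply the Euclidean algorithm to 97 and 55:
97 = 1·55 + 42
55 = 1·42 + 13
42 = 3·13 + 3
13 = 4·3 + 1
3 = 3·1 + 0
Since gcd(55, 97) = 1, back-substitute to write 1 as a combination:
1 = 13 − 4·3
1 = −4·42 + 13·13
1 = 13·55 − 17·42
1 = −17·97 + 30·55
So 55·30 ≡ 1 (mod 97).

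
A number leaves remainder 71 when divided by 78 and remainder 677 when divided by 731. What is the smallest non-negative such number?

5063

Write x = 71 + 78·k. Then 78·k ≡ 677 − 71 ≡ 606 (mod 731).
Need 78⁻¹ mod 731. Extended Euclid on (731, 78):
731 = 9*78 + 29
78 = 2*29 + 20
29 = 1*20 + 9
20 = 2*9 + 2
9 = 4*2 + 1
2 = 2*1 + 0
Back-substitute:
1 = 9 − 4·2
1 = −4·20 + 9·9
1 = 9·29 − 13·20
1 = −13·78 + 35·29
1 = 35·731 − 328·78
78⁻¹ ≡ 403 (mod 731), so k ≡ 403·606 ≡ 64 (mod 731).
x = 71 + 78·64 = 5063.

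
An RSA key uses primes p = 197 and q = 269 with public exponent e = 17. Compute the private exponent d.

φ(n) = (p−1)(q−1) = 196·268 = 52528.
Need d with 17·d ≡ 1 (mod 52528). Apply the extended Euclidean algorithm:
52528 = 3089×17 + 15
17 = 1×15 + 2
15 = 7×2 + 1
2 = 2×1 + 0
Back-substitute:
1 = 15 − 7·2
1 = −7·17 + 8·15
1 = 8·52528 − 24719·17
So 17·(-24719) ≡ 1 (mod 52528), hence d ≡ -24719 ≡ 27809 (mod 52528).

27809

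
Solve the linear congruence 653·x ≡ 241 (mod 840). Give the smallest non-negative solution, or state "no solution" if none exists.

677

First find gcd(653, 840):
840 = 1·653 + 187
653 = 3·187 + 92
187 = 2·92 + 3
92 = 30·3 + 2
3 = 1·2 + 1
2 = 2·1 + 0
gcd = 1, so a unique solution mod 840 exists.
Back-substitute for the Bézout coefficients:
1 = 3 − 2
1 = −92 + 31·3
1 = 31·187 − 63·92
1 = −63·653 + 220·187
1 = 220·840 − 283·653
So 653·(-283) ≡ 1 (mod 840), giving 653⁻¹ ≡ 557.
x ≡ 653⁻¹·241 ≡ 557·241 ≡ 677 (mod 840).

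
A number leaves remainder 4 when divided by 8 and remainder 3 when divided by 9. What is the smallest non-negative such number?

12

Write x = 4 + 8·k. Then 8·k ≡ 3 − 4 ≡ 8 (mod 9).
Need 8⁻¹ mod 9. Extended Euclid on (9, 8):
9 = 1·8 + 1
8 = 8·1 + 0
Back-substitute:
1 = 9 − 8
8⁻¹ ≡ 8 (mod 9), so k ≡ 8·8 ≡ 1 (mod 9).
x = 4 + 8·1 = 12.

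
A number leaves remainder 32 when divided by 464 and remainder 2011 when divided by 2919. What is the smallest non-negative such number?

Write x = 32 + 464·k. Then 464·k ≡ 2011 − 32 ≡ 1979 (mod 2919).
Need 464⁻¹ mod 2919. Extended Euclid on (2919, 464):
2919 = 6·464 + 135
464 = 3·135 + 59
135 = 2·59 + 17
59 = 3·17 + 8
17 = 2·8 + 1
8 = 8·1 + 0
Back-substitute:
1 = 17 − 2·8
1 = −2·59 + 7·17
1 = 7·135 − 16·59
1 = −16·464 + 55·135
1 = 55·2919 − 346·464
464⁻¹ ≡ 2573 (mod 2919), so k ≡ 2573·1979 ≡ 1231 (mod 2919).
x = 32 + 464·1231 = 571216.

571216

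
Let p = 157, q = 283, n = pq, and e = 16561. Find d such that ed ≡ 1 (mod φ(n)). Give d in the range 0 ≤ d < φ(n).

23113

φ(n) = (p−1)(q−1) = 156·282 = 43992.
Need d with 16561·d ≡ 1 (mod 43992). Apply the extended Euclidean algorithm:
43992 = 2*16561 + 10870
16561 = 1*10870 + 5691
10870 = 1*5691 + 5179
5691 = 1*5179 + 512
5179 = 10*512 + 59
512 = 8*59 + 40
59 = 1*40 + 19
40 = 2*19 + 2
19 = 9*2 + 1
2 = 2*1 + 0
Back-substitute:
1 = 19 − 9·2
1 = −9·40 + 19·19
1 = 19·59 − 28·40
1 = −28·512 + 243·59
1 = 243·5179 − 2458·512
1 = −2458·5691 + 2701·5179
1 = 2701·10870 − 5159·5691
1 = −5159·16561 + 7860·10870
1 = 7860·43992 − 20879·16561
So 16561·(-20879) ≡ 1 (mod 43992), hence d ≡ -20879 ≡ 23113 (mod 43992).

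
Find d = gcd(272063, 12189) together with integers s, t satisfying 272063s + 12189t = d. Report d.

Apply Euclid's algorithm to 272063 and 12189:
272063 = 22*12189 + 3905
12189 = 3*3905 + 474
3905 = 8*474 + 113
474 = 4*113 + 22
113 = 5*22 + 3
22 = 7*3 + 1
3 = 3*1 + 0
gcd(272063, 12189) = 1.
Express as a combination:
1 = 22 − 7·3
1 = −7·113 + 36·22
1 = 36·474 − 151·113
1 = −151·3905 + 1244·474
1 = 1244·12189 − 3883·3905
1 = −3883·272063 + 86670·12189
So 1 = (-3883)·272063 + (86670)·12189.

1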